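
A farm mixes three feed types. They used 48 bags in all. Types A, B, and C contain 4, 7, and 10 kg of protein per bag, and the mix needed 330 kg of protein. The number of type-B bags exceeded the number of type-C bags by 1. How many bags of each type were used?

type-A bags: 17, type-B bags: 16, type-C bags: 15

Let a = type-A bags, b = type-B bags, c = type-C bags.
  b + c + a = 48
  4a + 7b + 10c = 330
  b - c = 1
Row-reduce the augmented matrix:
R2 ← R2 − 4·R1.
R2 ← R2 / (3).
R1 ← R1 − 1·R2.
R3 ← R3 − 1·R2.
R3 ← R3 / (-3).
R1 ← R1 + 1·R3.
R2 ← R2 − 2·R3.
Reading off the reduced rows gives a = 17, b = 16, c = 15.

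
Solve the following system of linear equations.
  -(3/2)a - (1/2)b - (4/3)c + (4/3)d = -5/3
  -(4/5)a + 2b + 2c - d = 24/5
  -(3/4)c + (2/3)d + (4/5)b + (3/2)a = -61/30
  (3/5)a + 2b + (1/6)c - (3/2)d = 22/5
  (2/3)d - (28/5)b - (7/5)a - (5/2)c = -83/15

a = -1, b = 1, c = 0, d = -2

Row-reduce the augmented matrix:
R1 ← R1 / (-3/2).
R2 ← R2 + 4/5·R1.
R3 ← R3 − 3/2·R1.
R4 ← R4 − 3/5·R1.
R5 ← R5 + 7/5·R1.
R2 ← R2 / (34/15).
R1 ← R1 − 1/3·R2.
R3 ← R3 − 3/10·R2.
R4 ← R4 − 9/5·R2.
R5 ← R5 + 77/15·R2.
R3 ← R3 / (-2491/1020).
R1 ← R1 − 25/51·R3.
R2 ← R2 − 61/51·R3.
R4 ← R4 + 257/102·R3.
R5 ← R5 − 2491/510·R3.
R4 ← R4 / (-28471/14946).
R1 ← R1 + 2845/14946·R4.
R2 ← R2 − 5015/14946·R4.
R3 ← R3 + 2271/2491·R4.
R5 reduces to 0 = 0, so the extra equation is consistent.
Reading off the reduced rows gives a = -1, b = 1, c = 0, d = -2.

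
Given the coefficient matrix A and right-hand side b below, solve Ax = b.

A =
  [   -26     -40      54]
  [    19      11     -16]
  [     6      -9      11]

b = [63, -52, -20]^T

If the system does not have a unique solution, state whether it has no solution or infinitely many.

no solution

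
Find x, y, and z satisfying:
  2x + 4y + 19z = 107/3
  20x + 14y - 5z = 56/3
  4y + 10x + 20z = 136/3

x = 1, y = 1/2, z = 5/3

Row-reduce the augmented matrix:
R1 ← R1 / (2).
R2 ← R2 − 20·R1.
R3 ← R3 − 10·R1.
R2 ← R2 / (-26).
R1 ← R1 − 2·R2.
R3 ← R3 + 16·R2.
R3 ← R3 / (45).
R1 ← R1 + 11/2·R3.
R2 ← R2 − 15/2·R3.
Reading off the reduced rows gives x = 1, y = 1/2, z = 5/3.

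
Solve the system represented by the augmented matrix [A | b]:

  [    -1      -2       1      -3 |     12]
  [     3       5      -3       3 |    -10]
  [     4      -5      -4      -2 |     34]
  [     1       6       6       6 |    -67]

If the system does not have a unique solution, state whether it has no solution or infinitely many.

x_1 = -1, x_2 = -2, x_3 = -5, x_4 = -4

Row-reduce the augmented matrix:
R1 ← R1 / (-1).
R2 ← R2 − 3·R1.
R3 ← R3 − 4·R1.
R4 ← R4 − 1·R1.
R2 ← R2 / (-1).
R1 ← R1 − 2·R2.
R3 ← R3 + 13·R2.
R4 ← R4 − 4·R2.
Swap R3 and R4.
R3 ← R3 / (7).
R1 ← R1 + 1·R3.
R4 ← R4 / (64).
R1 ← R1 + 12·R4.
R2 ← R2 − 6·R4.
R3 ← R3 + 3·R4.
Reading off the reduced rows gives x_1 = -1, x_2 = -2, x_3 = -5, x_4 = -4.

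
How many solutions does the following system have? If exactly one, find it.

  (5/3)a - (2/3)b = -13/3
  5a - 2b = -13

Row-reduce:
R1 ← R1 / (5/3).
R2 ← R2 − 5·R1.
Rank is 1 with 2 unknowns, leaving b free.

infinitely many solutions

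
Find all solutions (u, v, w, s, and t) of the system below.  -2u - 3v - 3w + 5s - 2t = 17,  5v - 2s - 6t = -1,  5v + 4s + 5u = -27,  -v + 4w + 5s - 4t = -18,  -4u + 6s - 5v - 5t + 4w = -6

Row-reduce the augmented matrix:
R1 ← R1 / (-2).
R3 ← R3 − 5·R1.
R5 ← R5 + 4·R1.
R2 ← R2 / (5).
R1 ← R1 − 3/2·R2.
R3 ← R3 + 5/2·R2.
R4 ← R4 + 1·R2.
R5 ← R5 − 1·R2.
R3 ← R3 / (-15/2).
R1 ← R1 − 3/2·R3.
R4 ← R4 − 4·R3.
R5 ← R5 − 10·R3.
R4 ← R4 / (193/15).
R1 ← R1 − 6/5·R4.
R2 ← R2 + 2/5·R4.
R3 ← R3 + 31/15·R4.
R5 ← R5 − 256/15·R4.
R5 ← R5 / (2017/965).
R1 ← R1 − 402/193·R5.
R2 ← R2 + 1442/965·R5.
R3 ← R3 + 438/965·R5.
R4 ← R4 + 142/193·R5.
Reading off the reduced rows gives u = 2, v = -5, w = -5, s = -3, t = -3.

u = 2, v = -5, w = -5, s = -3, t = -3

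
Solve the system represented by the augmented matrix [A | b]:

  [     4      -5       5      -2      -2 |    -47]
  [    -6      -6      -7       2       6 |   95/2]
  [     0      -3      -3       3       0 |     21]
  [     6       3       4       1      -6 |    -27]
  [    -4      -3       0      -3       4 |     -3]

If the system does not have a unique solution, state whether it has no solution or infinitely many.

no solution

Row-reduce:
R1 ← R1 / (4).
R2 ← R2 + 6·R1.
R4 ← R4 − 6·R1.
R5 ← R5 + 4·R1.
R2 ← R2 / (-27/2).
R1 ← R1 + 5/4·R2.
R3 ← R3 + 3·R2.
R4 ← R4 − 21/2·R2.
R5 ← R5 + 8·R2.
R3 ← R3 / (-28/9).
R1 ← R1 − 65/54·R3.
R2 ← R2 + 1/27·R3.
R4 ← R4 + 28/9·R3.
R5 ← R5 − 127/27·R3.
Swap R4 and R5.
R4 ← R4 / (13/28).
R1 ← R1 − 47/56·R4.
R2 ← R2 − 1/28·R4.
R3 ← R3 + 29/28·R4.
Row 5 reduces to 0 = -1/2, a contradiction. The system is inconsistent.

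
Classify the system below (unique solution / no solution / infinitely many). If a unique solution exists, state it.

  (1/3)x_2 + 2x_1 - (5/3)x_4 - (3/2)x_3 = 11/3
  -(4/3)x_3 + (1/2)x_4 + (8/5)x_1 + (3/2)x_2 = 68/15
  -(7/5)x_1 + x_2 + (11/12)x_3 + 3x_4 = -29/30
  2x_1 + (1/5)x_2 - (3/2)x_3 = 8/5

Row-reduce:
R1 ← R1 / (2).
R2 ← R2 − 8/5·R1.
R3 ← R3 + 7/5·R1.
R4 ← R4 − 2·R1.
R2 ← R2 / (37/30).
R1 ← R1 − 1/6·R2.
R3 ← R3 − 37/30·R2.
R4 ← R4 + 2/15·R2.
Swap R3 and R4.
R3 ← R3 / (-8/555).
R1 ← R1 + 325/444·R3.
R2 ← R2 + 4/37·R3.
Rank is 3 with 4 unknowns, leaving x_4 free.

infinitely many solutions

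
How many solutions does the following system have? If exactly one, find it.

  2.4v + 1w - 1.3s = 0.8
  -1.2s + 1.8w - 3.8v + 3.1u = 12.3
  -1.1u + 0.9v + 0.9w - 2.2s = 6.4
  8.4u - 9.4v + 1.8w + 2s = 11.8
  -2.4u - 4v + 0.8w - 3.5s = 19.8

Row-reduce the augmented matrix:
Swap R1 and R2.
R1 ← R1 / (31/10).
R3 ← R3 + 11/10·R1.
R4 ← R4 − 42/5·R1.
R5 ← R5 + 12/5·R1.
R2 ← R2 / (12/5).
R1 ← R1 + 38/31·R2.
R3 ← R3 + 139/310·R2.
R4 ← R4 − 139/155·R2.
R5 ← R5 + 1076/155·R2.
R3 ← R3 / (6419/3720).
R1 ← R1 − 203/186·R3.
R2 ← R2 − 5/12·R3.
R4 ← R4 + 6419/1860·R3.
R5 ← R5 − 473/93·R3.
Swap R4 and R5.
R4 ← R4 / (2441/9170).
R1 ← R1 − 100/131·R4.
R2 ← R2 − 277/1834·R4.
R3 ← R3 + 3049/1834·R4.
R5 reduces to 0 = 0, so the extra equation is consistent.
Reading off the reduced rows gives u = -1, v = -2, w = 3, s = -2.

u = -1, v = -2, w = 3, s = -2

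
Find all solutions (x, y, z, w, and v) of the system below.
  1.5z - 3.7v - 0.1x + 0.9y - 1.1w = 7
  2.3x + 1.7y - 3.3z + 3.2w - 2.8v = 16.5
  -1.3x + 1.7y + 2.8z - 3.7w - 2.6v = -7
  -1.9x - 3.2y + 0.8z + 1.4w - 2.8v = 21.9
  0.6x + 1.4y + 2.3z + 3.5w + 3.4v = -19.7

x = 1, y = -4, z = -2, w = 1, v = -4

Row-reduce the augmented matrix:
R1 ← R1 / (-1/10).
R2 ← R2 − 23/10·R1.
R3 ← R3 + 13/10·R1.
R4 ← R4 + 19/10·R1.
R5 ← R5 − 3/5·R1.
R2 ← R2 / (112/5).
R1 ← R1 + 9·R2.
R3 ← R3 + 10·R2.
R4 ← R4 + 203/10·R2.
R5 ← R5 − 34/5·R2.
R3 ← R3 / (-97/35).
R1 ← R1 + 69/28·R3.
R2 ← R2 − 39/28·R3.
R4 ← R4 − 23/40·R3.
R5 ← R5 − 64/35·R3.
R4 ← R4 / (150491/62080).
R1 ← R1 − 9113/6208·R4.
R2 ← R2 + 3835/6208·R4.
R3 ← R3 + 411/1552·R4.
R5 ← R5 − 31763/7760·R4.
R5 ← R5 / (22838516/752455).
R1 ← R1 − 405502/150491·R5.
R2 ← R2 + 533671/150491·R5.
R3 ← R3 + 518417/150491·R5.
R4 ← R4 + 674239/150491·R5.
Reading off the reduced rows gives x = 1, y = -4, z = -2, w = 1, v = -4.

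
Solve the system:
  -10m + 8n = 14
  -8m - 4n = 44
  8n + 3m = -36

no solution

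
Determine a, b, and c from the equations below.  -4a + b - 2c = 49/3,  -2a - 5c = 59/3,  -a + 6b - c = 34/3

Row-reduce the augmented matrix:
R1 ← R1 / (-4).
R2 ← R2 + 2·R1.
R3 ← R3 + 1·R1.
R2 ← R2 / (-1/2).
R1 ← R1 + 1/4·R2.
R3 ← R3 − 23/4·R2.
R3 ← R3 / (-93/2).
R1 ← R1 − 5/2·R3.
R2 ← R2 − 8·R3.
Reading off the reduced rows gives a = -7/3, b = 1, c = -3.

a = -7/3, b = 1, c = -3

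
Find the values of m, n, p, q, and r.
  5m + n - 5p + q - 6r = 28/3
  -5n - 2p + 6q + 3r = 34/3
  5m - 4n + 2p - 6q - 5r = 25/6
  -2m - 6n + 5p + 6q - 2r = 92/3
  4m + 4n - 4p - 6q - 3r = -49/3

Row-reduce the augmented matrix:
R1 ← R1 / (5).
R3 ← R3 − 5·R1.
R4 ← R4 + 2·R1.
R5 ← R5 − 4·R1.
R2 ← R2 / (-5).
R1 ← R1 − 1/5·R2.
R3 ← R3 + 5·R2.
R4 ← R4 + 28/5·R2.
R5 ← R5 − 16/5·R2.
R3 ← R3 / (9).
R1 ← R1 + 27/25·R3.
R2 ← R2 − 2/5·R3.
R4 ← R4 − 131/25·R3.
R5 ← R5 + 32/25·R3.
R4 ← R4 / (1631/225).
R1 ← R1 + 28/25·R4.
R2 ← R2 + 28/45·R4.
R3 ← R3 + 13/9·R4.
R5 ← R5 + 1082/225·R4.
R5 ← R5 / (-219/233).
R1 ← R1 + 545/233·R5.
R2 ← R2 + 251/233·R5.
R3 ← R3 + 358/233·R5.
R4 ← R4 + 212/233·R5.
Reading off the reduced rows gives m = 1/2, n = -1, p = 4/3, q = 5/2, r = -2.

m = 1/2, n = -1, p = 4/3, q = 5/2, r = -2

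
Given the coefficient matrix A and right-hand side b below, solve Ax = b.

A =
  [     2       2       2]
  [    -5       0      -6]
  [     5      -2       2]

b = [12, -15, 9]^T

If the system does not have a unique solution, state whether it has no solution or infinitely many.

Row-reduce the augmented matrix:
R1 ← R1 / (2).
R2 ← R2 + 5·R1.
R3 ← R3 − 5·R1.
R2 ← R2 / (5).
R1 ← R1 − 1·R2.
R3 ← R3 + 7·R2.
R3 ← R3 / (-22/5).
R1 ← R1 − 6/5·R3.
R2 ← R2 + 1/5·R3.
Reading off the reduced rows gives x_1 = 3, x_2 = 3, x_3 = 0.

x_1 = 3, x_2 = 3, x_3 = 0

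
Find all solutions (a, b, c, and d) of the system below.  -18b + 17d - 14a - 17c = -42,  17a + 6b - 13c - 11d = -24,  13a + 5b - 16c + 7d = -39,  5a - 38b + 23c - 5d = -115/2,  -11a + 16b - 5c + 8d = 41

no solution

Row-reduce:
R1 ← R1 / (-14).
R2 ← R2 − 17·R1.
R3 ← R3 − 13·R1.
R4 ← R4 − 5·R1.
R5 ← R5 + 11·R1.
R2 ← R2 / (-111/7).
R1 ← R1 − 9/7·R2.
R3 ← R3 + 82/7·R2.
R4 ← R4 + 311/7·R2.
R5 ← R5 − 211/7·R2.
R3 ← R3 / (-513/74).
R1 ← R1 + 56/37·R3.
R2 ← R2 − 157/74·R3.
R4 ← R4 − 4114/37·R3.
R5 ← R5 + 2057/37·R3.
R4 ← R4 / (6082/27).
R1 ← R1 + 104/27·R4.
R2 ← R2 − 113/27·R4.
R3 ← R3 + 61/27·R4.
R5 ← R5 + 3041/27·R4.
Row 5 reduces to 0 = 1/4, a contradiction. The system is inconsistent.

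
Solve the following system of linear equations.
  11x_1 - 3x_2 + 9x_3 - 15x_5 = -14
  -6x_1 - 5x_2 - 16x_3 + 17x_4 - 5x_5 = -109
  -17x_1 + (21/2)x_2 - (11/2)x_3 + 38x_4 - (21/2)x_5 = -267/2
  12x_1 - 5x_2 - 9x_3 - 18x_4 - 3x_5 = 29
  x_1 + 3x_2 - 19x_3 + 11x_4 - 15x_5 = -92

no solution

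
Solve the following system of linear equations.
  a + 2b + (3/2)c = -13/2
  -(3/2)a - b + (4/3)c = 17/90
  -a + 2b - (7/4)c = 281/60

a = -9/5, b = -3/5, c = -7/3

Row-reduce the augmented matrix:
R2 ← R2 + 3/2·R1.
R3 ← R3 + 1·R1.
R2 ← R2 / (2).
R1 ← R1 − 2·R2.
R3 ← R3 − 4·R2.
R3 ← R3 / (-89/12).
R1 ← R1 + 25/12·R3.
R2 ← R2 − 43/24·R3.
Reading off the reduced rows gives a = -9/5, b = -3/5, c = -7/3.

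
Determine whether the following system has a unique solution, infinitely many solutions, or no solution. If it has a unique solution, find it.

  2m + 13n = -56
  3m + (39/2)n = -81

no solution

Row-reduce:
R1 ← R1 / (2).
R2 ← R2 − 3·R1.
Row 2 reduces to 0 = 3, a contradiction. The system is inconsistent.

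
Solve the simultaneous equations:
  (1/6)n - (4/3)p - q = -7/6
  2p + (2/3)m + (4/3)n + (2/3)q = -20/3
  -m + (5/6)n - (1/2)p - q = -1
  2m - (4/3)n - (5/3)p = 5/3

Row-reduce:
Swap R1 and R2.
R1 ← R1 / (2/3).
R3 ← R3 + 1·R1.
R4 ← R4 − 2·R1.
R2 ← R2 / (1/6).
R1 ← R1 − 2·R2.
R3 ← R3 − 17/6·R2.
R4 ← R4 + 16/3·R2.
R3 ← R3 / (151/6).
R1 ← R1 − 19·R3.
R2 ← R2 + 8·R3.
R4 ← R4 + 151/3·R3.
Row 4 reduces to 0 = 2, a contradiction. The system is inconsistent.

no solution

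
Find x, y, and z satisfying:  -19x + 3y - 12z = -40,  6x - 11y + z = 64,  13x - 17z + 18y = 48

x = 4, y = -4, z = -4

Row-reduce the augmented matrix:
R1 ← R1 / (-19).
R2 ← R2 − 6·R1.
R3 ← R3 − 13·R1.
R2 ← R2 / (-191/19).
R1 ← R1 + 3/19·R2.
R3 ← R3 − 381/19·R2.
R3 ← R3 / (-5878/191).
R1 ← R1 − 129/191·R3.
R2 ← R2 − 53/191·R3.
Reading off the reduced rows gives x = 4, y = -4, z = -4.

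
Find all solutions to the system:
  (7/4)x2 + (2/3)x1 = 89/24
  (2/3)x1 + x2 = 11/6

x1 = -1, x2 = 5/2

Row-reduce the augmented matrix:
R1 ← R1 / (2/3).
R2 ← R2 − 2/3·R1.
R2 ← R2 / (-3/4).
R1 ← R1 − 21/8·R2.
Reading off the reduced rows gives x1 = -1, x2 = 5/2.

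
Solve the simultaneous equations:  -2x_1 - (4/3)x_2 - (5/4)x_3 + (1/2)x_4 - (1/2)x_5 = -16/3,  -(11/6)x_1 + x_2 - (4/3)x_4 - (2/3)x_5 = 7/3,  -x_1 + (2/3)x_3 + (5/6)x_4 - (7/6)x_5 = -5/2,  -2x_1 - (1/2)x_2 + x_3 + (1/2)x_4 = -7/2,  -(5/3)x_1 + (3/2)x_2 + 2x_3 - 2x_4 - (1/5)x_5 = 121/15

x_1 = 2, x_2 = -2, x_3 = 2, x_4 = -5, x_5 = -2

Row-reduce the augmented matrix:
R1 ← R1 / (-2).
R2 ← R2 + 11/6·R1.
R3 ← R3 + 1·R1.
R4 ← R4 + 2·R1.
R5 ← R5 + 5/3·R1.
R2 ← R2 / (20/9).
R1 ← R1 − 2/3·R2.
R3 ← R3 − 2/3·R2.
R4 ← R4 − 5/6·R2.
R5 ← R5 − 47/18·R2.
R3 ← R3 / (91/96).
R1 ← R1 − 9/32·R3.
R2 ← R2 − 33/64·R3.
R4 ← R4 − 233/128·R3.
R5 ← R5 − 217/128·R3.
R4 ← R4 / (-5389/3640).
R1 ← R1 + 41/910·R4.
R2 ← R2 + 2577/1820·R4.
R3 ← R3 − 538/455·R4.
R5 ← R5 + 3613/1560·R4.
R5 ← R5 / (-14087/9510).
R1 ← R1 − 158/317·R5.
R2 ← R2 + 555/317·R5.
R3 ← R3 − 276/317·R5.
R4 ← R4 + 475/317·R5.
Reading off the reduced rows gives x_1 = 2, x_2 = -2, x_3 = 2, x_4 = -5, x_5 = -2.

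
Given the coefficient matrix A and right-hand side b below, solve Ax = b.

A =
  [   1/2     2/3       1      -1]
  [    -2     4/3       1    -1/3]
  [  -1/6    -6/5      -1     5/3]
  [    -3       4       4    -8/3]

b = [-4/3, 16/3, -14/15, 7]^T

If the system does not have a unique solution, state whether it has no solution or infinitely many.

no solution

Row-reduce:
R1 ← R1 / (1/2).
R2 ← R2 + 2·R1.
R3 ← R3 + 1/6·R1.
R4 ← R4 + 3·R1.
R2 ← R2 / (4).
R1 ← R1 − 4/3·R2.
R3 ← R3 + 44/45·R2.
R4 ← R4 − 8·R2.
R3 ← R3 / (5/9).
R1 ← R1 − 1/3·R3.
R2 ← R2 − 5/4·R3.
Row 4 reduces to 0 = -1, a contradiction. The system is inconsistent.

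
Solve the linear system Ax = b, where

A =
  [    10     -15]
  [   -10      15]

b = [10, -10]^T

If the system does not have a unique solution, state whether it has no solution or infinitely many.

infinitely many solutions

Row-reduce:
R1 ← R1 / (10).
R2 ← R2 + 10·R1.
Rank is 1 with 2 unknowns, leaving x_2 free.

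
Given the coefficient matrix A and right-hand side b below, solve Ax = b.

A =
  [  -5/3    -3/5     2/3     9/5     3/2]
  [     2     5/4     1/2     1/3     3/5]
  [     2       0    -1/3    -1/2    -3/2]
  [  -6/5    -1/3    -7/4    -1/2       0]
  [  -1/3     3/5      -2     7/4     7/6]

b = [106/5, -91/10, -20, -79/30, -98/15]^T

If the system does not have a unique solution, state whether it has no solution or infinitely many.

Row-reduce the augmented matrix:
R1 ← R1 / (-5/3).
R2 ← R2 − 2·R1.
R3 ← R3 − 2·R1.
R4 ← R4 + 6/5·R1.
R5 ← R5 + 1/3·R1.
R2 ← R2 / (53/100).
R1 ← R1 − 9/25·R2.
R3 ← R3 + 18/25·R2.
R4 ← R4 − 37/375·R2.
R5 ← R5 − 18/25·R2.
R3 ← R3 / (355/159).
R1 ← R1 + 68/53·R3.
R2 ← R2 − 130/53·R3.
R4 ← R4 + 7861/3180·R3.
R5 ← R5 + 620/159·R3.
R4 ← R4 / (85063/25560).
R1 ← R1 − 9/71·R4.
R2 ← R2 + 179/213·R4.
R3 ← R3 − 321/142·R4.
R5 ← R5 − 9681/1420·R4.
R5 ← R5 / (-13029733/11599500).
R1 ← R1 + 44559/77330·R5.
R2 ← R2 − 237168/193325·R5.
R3 ← R3 + 8874/193325·R5.
R4 ← R4 − 140301/193325·R5.
Reading off the reduced rows gives x_1 = -6, x_2 = -2, x_3 = 6, x_4 = 0, x_5 = 4.

x_1 = -6, x_2 = -2, x_3 = 6, x_4 = 0, x_5 = 4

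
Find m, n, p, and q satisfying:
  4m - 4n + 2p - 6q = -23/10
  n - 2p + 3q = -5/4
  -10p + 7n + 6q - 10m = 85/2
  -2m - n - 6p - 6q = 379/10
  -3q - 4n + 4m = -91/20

m = -11/5, n = 1, p = -3, q = -11/4

Row-reduce the augmented matrix:
R1 ← R1 / (4).
R3 ← R3 + 10·R1.
R4 ← R4 + 2·R1.
R5 ← R5 − 4·R1.
R1 ← R1 + 1·R2.
R3 ← R3 + 3·R2.
R4 ← R4 + 3·R2.
R3 ← R3 / (-11).
R1 ← R1 + 3/2·R3.
R2 ← R2 + 2·R3.
R4 ← R4 + 11·R3.
R5 ← R5 + 2·R3.
Swap R4 and R5.
R4 ← R4 / (3).
R1 ← R1 − 3/2·R4.
R2 ← R2 − 3·R4.
R5 reduces to 0 = 0, so the extra equation is consistent.
Reading off the reduced rows gives m = -11/5, n = 1, p = -3, q = -11/4.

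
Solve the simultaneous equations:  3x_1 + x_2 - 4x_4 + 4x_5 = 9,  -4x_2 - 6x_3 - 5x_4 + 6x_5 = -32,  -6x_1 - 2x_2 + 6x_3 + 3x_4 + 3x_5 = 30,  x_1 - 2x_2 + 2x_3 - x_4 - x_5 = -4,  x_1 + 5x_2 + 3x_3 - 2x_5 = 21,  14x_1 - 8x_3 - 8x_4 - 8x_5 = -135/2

no solution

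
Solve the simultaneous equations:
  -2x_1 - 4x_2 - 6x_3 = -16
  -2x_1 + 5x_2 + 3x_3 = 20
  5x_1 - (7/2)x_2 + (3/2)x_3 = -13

no solution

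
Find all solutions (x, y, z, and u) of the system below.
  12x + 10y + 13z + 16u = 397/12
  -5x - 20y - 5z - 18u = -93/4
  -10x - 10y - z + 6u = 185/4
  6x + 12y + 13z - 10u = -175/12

Row-reduce the augmented matrix:
R1 ← R1 / (12).
R2 ← R2 + 5·R1.
R3 ← R3 + 10·R1.
R4 ← R4 − 6·R1.
R2 ← R2 / (-95/6).
R1 ← R1 − 5/6·R2.
R3 ← R3 + 5/3·R2.
R4 ← R4 − 7·R2.
R3 ← R3 / (186/19).
R1 ← R1 − 21/19·R3.
R2 ← R2 + 1/38·R3.
R4 ← R4 − 127/19·R3.
R4 ← R4 / (-5739/155).
R1 ← R1 + 49/31·R4.
R2 ← R2 − 239/310·R4.
R3 ← R3 − 65/31·R4.
Reading off the reduced rows gives x = -5/2, y = -1, z = 11/4, u = 7/3.

x = -5/2, y = -1, z = 11/4, u = 7/3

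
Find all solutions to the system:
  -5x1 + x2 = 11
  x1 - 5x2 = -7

Row-reduce the augmented matrix:
R1 ← R1 / (-5).
R2 ← R2 − 1·R1.
R2 ← R2 / (-24/5).
R1 ← R1 + 1/5·R2.
Reading off the reduced rows gives x1 = -2, x2 = 1.

x1 = -2, x2 = 1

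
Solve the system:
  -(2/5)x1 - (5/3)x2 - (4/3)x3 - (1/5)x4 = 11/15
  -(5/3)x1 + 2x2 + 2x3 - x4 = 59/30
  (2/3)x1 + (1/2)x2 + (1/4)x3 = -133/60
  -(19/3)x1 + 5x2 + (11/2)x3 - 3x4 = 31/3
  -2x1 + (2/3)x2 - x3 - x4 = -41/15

Row-reduce the augmented matrix:
R1 ← R1 / (-2/5).
R2 ← R2 + 5/3·R1.
R3 ← R3 − 2/3·R1.
R4 ← R4 + 19/3·R1.
R5 ← R5 + 2·R1.
R2 ← R2 / (161/18).
R1 ← R1 − 25/6·R2.
R3 ← R3 + 41/18·R2.
R4 ← R4 − 565/18·R2.
R5 ← R5 − 9·R2.
R3 ← R3 / (-31/644).
R1 ← R1 + 30/161·R3.
R2 ← R2 − 136/161·R3.
R4 ← R4 − 31/322·R3.
R5 ← R5 + 935/483·R3.
Swap R4 and R5.
R4 ← R4 / (1421/93).
R1 ← R1 − 63/31·R4.
R2 ← R2 + 205/31·R4.
R3 ← R3 − 242/31·R4.
R5 reduces to 0 = 0, so the extra equation is consistent.
Reading off the reduced rows gives x1 = -5/2, x2 = -13/5, x3 = 3, x4 = 3.

x1 = -5/2, x2 = -13/5, x3 = 3, x4 = 3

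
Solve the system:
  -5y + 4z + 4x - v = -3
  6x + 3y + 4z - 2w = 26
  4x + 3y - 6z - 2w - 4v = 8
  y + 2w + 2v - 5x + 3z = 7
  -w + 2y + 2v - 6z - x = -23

x = -1, y = 4, z = 4, w = -2, v = -5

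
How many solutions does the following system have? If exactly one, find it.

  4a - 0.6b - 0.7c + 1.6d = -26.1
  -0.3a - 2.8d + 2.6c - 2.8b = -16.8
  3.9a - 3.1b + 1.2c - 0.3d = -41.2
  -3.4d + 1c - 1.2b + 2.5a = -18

a = -6, b = 4, c = -5, d = -2

Row-reduce the augmented matrix:
R1 ← R1 / (4).
R2 ← R2 + 3/10·R1.
R3 ← R3 − 39/10·R1.
R4 ← R4 − 5/2·R1.
R2 ← R2 / (-569/200).
R1 ← R1 + 3/20·R2.
R3 ← R3 + 503/200·R2.
R4 ← R4 + 33/40·R2.
R3 ← R3 / (-841/2276).
R1 ← R1 + 176/569·R3.
R2 ← R2 + 1019/1138·R3.
R4 ← R4 − 1988/2845·R3.
R4 ← R4 / (-55927/21025).
R1 ← R1 − 484/4205·R4.
R2 ← R2 + 1227/4205·R4.
R3 ← R3 + 5794/4205·R4.
Reading off the reduced rows gives a = -6, b = 4, c = -5, d = -2.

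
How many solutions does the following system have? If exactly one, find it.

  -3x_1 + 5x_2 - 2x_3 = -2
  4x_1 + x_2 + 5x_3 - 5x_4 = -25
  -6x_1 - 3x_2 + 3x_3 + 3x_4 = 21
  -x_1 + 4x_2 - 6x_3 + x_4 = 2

Row-reduce the augmented matrix:
R1 ← R1 / (-3).
R2 ← R2 − 4·R1.
R3 ← R3 + 6·R1.
R4 ← R4 + 1·R1.
R2 ← R2 / (23/3).
R1 ← R1 + 5/3·R2.
R3 ← R3 + 13·R2.
R4 ← R4 − 7/3·R2.
R3 ← R3 / (252/23).
R1 ← R1 − 27/23·R3.
R2 ← R2 − 7/23·R3.
R4 ← R4 + 139/23·R3.
R4 ← R4 / (-1/2).
R1 ← R1 + 1/2·R4.
R2 ← R2 + 1/2·R4.
R3 ← R3 + 1/2·R4.
Reading off the reduced rows gives x_1 = -2, x_2 = -2, x_3 = -1, x_4 = 2.

x_1 = -2, x_2 = -2, x_3 = -1, x_4 = 2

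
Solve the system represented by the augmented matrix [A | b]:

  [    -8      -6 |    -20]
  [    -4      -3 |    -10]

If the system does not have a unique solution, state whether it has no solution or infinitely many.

Row-reduce:
R1 ← R1 / (-8).
R2 ← R2 + 4·R1.
Rank is 1 with 2 unknowns, leaving x_2 free.

infinitely many solutions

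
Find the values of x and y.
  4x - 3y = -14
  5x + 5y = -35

Row-reduce the augmented matrix:
R1 ← R1 / (4).
R2 ← R2 − 5·R1.
R2 ← R2 / (35/4).
R1 ← R1 + 3/4·R2.
Reading off the reduced rows gives x = -5, y = -2.

x = -5, y = -2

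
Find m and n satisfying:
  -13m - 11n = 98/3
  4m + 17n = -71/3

m = -5/3, n = -1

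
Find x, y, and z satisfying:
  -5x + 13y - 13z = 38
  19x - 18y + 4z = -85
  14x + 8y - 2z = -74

x = -5, y = -1, z = -2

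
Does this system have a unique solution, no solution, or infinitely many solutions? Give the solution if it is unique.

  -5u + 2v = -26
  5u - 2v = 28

no solution

Row-reduce:
R1 ← R1 / (-5).
R2 ← R2 − 5·R1.
Row 2 reduces to 0 = 2, a contradiction. The system is inconsistent.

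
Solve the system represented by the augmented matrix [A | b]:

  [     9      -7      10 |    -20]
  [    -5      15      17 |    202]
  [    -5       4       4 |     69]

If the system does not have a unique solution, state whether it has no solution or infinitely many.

x_1 = -5, x_2 = 5, x_3 = 6

Row-reduce the augmented matrix:
R1 ← R1 / (9).
R2 ← R2 + 5·R1.
R3 ← R3 + 5·R1.
R2 ← R2 / (100/9).
R1 ← R1 + 7/9·R2.
R3 ← R3 − 1/9·R2.
R3 ← R3 / (933/100).
R1 ← R1 − 269/100·R3.
R2 ← R2 − 203/100·R3.
Reading off the reduced rows gives x_1 = -5, x_2 = 5, x_3 = 6.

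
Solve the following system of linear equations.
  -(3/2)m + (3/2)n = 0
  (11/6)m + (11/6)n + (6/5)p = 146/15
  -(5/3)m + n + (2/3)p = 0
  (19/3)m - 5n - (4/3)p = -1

no solution

Row-reduce:
R1 ← R1 / (-3/2).
R2 ← R2 − 11/6·R1.
R3 ← R3 + 5/3·R1.
R4 ← R4 − 19/3·R1.
R2 ← R2 / (11/3).
R1 ← R1 + 1·R2.
R3 ← R3 + 2/3·R2.
R4 ← R4 − 4/3·R2.
R3 ← R3 / (146/165).
R1 ← R1 − 18/55·R3.
R2 ← R2 − 18/55·R3.
R4 ← R4 + 292/165·R3.
Row 4 reduces to 0 = -1, a contradiction. The system is inconsistent.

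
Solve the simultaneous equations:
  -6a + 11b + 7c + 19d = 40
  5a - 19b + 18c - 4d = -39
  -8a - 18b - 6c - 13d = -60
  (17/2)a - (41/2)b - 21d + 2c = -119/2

infinitely many solutions

Row-reduce:
R1 ← R1 / (-6).
R2 ← R2 − 5·R1.
R3 ← R3 + 8·R1.
R4 ← R4 − 17/2·R1.
R2 ← R2 / (-59/6).
R1 ← R1 + 11/6·R2.
R3 ← R3 + 98/3·R2.
R4 ← R4 + 59/12·R2.
R3 ← R3 / (-5576/59).
R1 ← R1 + 331/59·R3.
R2 ← R2 + 143/59·R3.
Rank is 3 with 4 unknowns, leaving d free.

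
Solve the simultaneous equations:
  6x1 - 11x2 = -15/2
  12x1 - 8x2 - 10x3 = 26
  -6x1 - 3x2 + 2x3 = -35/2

Row-reduce the augmented matrix:
R1 ← R1 / (6).
R2 ← R2 − 12·R1.
R3 ← R3 + 6·R1.
R2 ← R2 / (14).
R1 ← R1 + 11/6·R2.
R3 ← R3 + 14·R2.
R3 ← R3 / (-8).
R1 ← R1 + 55/42·R3.
R2 ← R2 + 5/7·R3.
Reading off the reduced rows gives x1 = 3/2, x2 = 3/2, x3 = -2.

x1 = 3/2, x2 = 3/2, x3 = -2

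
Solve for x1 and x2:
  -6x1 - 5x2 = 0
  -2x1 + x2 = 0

x1 = 0, x2 = 0

From equation 2: x2 = 0 + 2·x1.
Substitute into equation 1 and solve: x1 = 0.
Then x2 = 0.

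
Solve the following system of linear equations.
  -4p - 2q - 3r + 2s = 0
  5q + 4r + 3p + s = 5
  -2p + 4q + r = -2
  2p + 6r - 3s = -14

p = 2, q = 1, r = -2, s = 2

Row-reduce the augmented matrix:
R1 ← R1 / (-4).
R2 ← R2 − 3·R1.
R3 ← R3 + 2·R1.
R4 ← R4 − 2·R1.
R2 ← R2 / (7/2).
R1 ← R1 − 1/2·R2.
R3 ← R3 − 5·R2.
R4 ← R4 + 1·R2.
Swap R3 and R4.
R3 ← R3 / (5).
R1 ← R1 − 1/2·R3.
R2 ← R2 − 1/2·R3.
R4 ← R4 / (-32/7).
R1 ← R1 + 51/70·R4.
R2 ← R2 − 59/70·R4.
R3 ← R3 + 9/35·R4.
Reading off the reduced rows gives p = 2, q = 1, r = -2, s = 2.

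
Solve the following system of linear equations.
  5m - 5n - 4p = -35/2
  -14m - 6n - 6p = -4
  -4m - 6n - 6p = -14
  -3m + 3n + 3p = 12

m = -1, n = 1/2, p = 5/2

Row-reduce the augmented matrix:
R1 ← R1 / (5).
R2 ← R2 + 14·R1.
R3 ← R3 + 4·R1.
R4 ← R4 + 3·R1.
R2 ← R2 / (-20).
R1 ← R1 + 1·R2.
R3 ← R3 + 10·R2.
R3 ← R3 / (-3/5).
R1 ← R1 − 3/50·R3.
R2 ← R2 − 43/50·R3.
R4 ← R4 − 3/5·R3.
R4 reduces to 0 = 0, so the extra equation is consistent.
Reading off the reduced rows gives m = -1, n = 1/2, p = 5/2.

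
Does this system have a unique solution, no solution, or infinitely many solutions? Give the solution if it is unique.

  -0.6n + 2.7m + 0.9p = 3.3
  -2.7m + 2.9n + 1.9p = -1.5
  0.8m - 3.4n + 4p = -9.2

Row-reduce the augmented matrix:
R1 ← R1 / (27/10).
R2 ← R2 + 27/10·R1.
R3 ← R3 − 4/5·R1.
R2 ← R2 / (23/10).
R1 ← R1 + 2/9·R2.
R3 ← R3 + 29/9·R2.
R3 ← R3 / (7924/1035).
R1 ← R1 − 125/207·R3.
R2 ← R2 − 28/23·R3.
Reading off the reduced rows gives m = 2, n = 2, p = -1.

m = 2, n = 2, p = -1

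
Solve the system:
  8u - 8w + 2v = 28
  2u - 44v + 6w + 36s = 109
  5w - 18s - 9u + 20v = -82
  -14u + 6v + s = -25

no solution

Row-reduce:
R1 ← R1 / (8).
R2 ← R2 − 2·R1.
R3 ← R3 + 9·R1.
R4 ← R4 + 14·R1.
R2 ← R2 / (-89/2).
R1 ← R1 − 1/4·R2.
R3 ← R3 − 89/4·R2.
R4 ← R4 − 19/2·R2.
Swap R3 and R4.
R3 ← R3 / (-1094/89).
R1 ← R1 + 85/89·R3.
R2 ← R2 + 16/89·R3.
Row 4 reduces to 0 = 1/2, a contradiction. The system is inconsistent.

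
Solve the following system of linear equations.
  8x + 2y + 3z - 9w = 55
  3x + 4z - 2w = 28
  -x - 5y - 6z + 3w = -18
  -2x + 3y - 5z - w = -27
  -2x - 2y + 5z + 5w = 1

x = 4, y = -2, z = 3, w = -2

Row-reduce the augmented matrix:
R1 ← R1 / (8).
R2 ← R2 − 3·R1.
R3 ← R3 + 1·R1.
R4 ← R4 + 2·R1.
R5 ← R5 + 2·R1.
R2 ← R2 / (-3/4).
R1 ← R1 − 1/4·R2.
R3 ← R3 + 19/4·R2.
R4 ← R4 − 7/2·R2.
R5 ← R5 + 3/2·R2.
R3 ← R3 / (-143/6).
R1 ← R1 − 4/3·R3.
R2 ← R2 + 23/6·R3.
R4 ← R4 − 55/6·R3.
R4 ← R4 / (7/13).
R1 ← R1 + 150/143·R4.
R2 ← R2 + 105/143·R4.
R3 ← R3 − 41/143·R4.
R5 reduces to 0 = 0, so the extra equation is consistent.
Reading off the reduced rows gives x = 4, y = -2, z = 3, w = -2.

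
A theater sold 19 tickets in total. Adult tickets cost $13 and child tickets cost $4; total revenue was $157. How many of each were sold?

Let a = adult tickets, c = child tickets.
  a + c = 19
  13a + 4c = 157
From equation 1: a = 19 − c.
Substitute into equation 2 and solve: c = 10.
Then a = 9.

adult tickets: 9, child tickets: 10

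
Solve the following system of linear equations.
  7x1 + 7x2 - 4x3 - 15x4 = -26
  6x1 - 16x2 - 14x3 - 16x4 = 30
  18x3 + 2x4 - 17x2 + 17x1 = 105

infinitely many solutions

Row-reduce:
R1 ← R1 / (7).
R2 ← R2 − 6·R1.
R3 ← R3 − 17·R1.
R2 ← R2 / (-22).
R1 ← R1 − 1·R2.
R3 ← R3 + 34·R2.
R3 ← R3 / (3392/77).
R1 ← R1 + 81/77·R3.
R2 ← R2 − 37/77·R3.
Rank is 3 with 4 unknowns, leaving x4 free.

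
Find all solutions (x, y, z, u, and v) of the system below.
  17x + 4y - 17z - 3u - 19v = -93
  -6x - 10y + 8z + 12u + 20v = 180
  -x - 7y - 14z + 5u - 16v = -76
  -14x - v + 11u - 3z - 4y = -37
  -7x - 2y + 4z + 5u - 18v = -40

Row-reduce the augmented matrix:
R1 ← R1 / (17).
R2 ← R2 + 6·R1.
R3 ← R3 + 1·R1.
R4 ← R4 + 14·R1.
R5 ← R5 + 7·R1.
R2 ← R2 / (-146/17).
R1 ← R1 − 4/17·R2.
R3 ← R3 + 115/17·R2.
R4 ← R4 + 12/17·R2.
R5 ← R5 + 6/17·R2.
R3 ← R3 / (-1210/73).
R1 ← R1 + 69/73·R3.
R2 ← R2 + 17/73·R3.
R4 ← R4 + 1253/73·R3.
R5 ← R5 + 225/73·R3.
R4 ← R4 / (13987/1210).
R1 ← R1 − 411/1210·R4.
R2 ← R2 + 1477/1210·R4.
R3 ← R3 − 277/1210·R4.
R5 ← R5 − 973/242·R4.
R5 ← R5 / (-349766/13987).
R1 ← R1 − 7016/13987·R5.
R2 ← R2 + 234/13987·R5.
R3 ← R3 − 20281/13987·R5.
R4 ← R4 − 13104/13987·R5.
Reading off the reduced rows gives x = 6, y = -6, z = 6, u = 4, v = 3.

x = 6, y = -6, z = 6, u = 4, v = 3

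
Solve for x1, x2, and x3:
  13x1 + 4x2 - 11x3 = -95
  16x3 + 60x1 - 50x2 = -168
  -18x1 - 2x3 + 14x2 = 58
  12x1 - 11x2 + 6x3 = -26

Row-reduce the augmented matrix:
R1 ← R1 / (13).
R2 ← R2 − 60·R1.
R3 ← R3 + 18·R1.
R4 ← R4 − 12·R1.
R2 ← R2 / (-890/13).
R1 ← R1 − 4/13·R2.
R3 ← R3 − 254/13·R2.
R4 ← R4 + 191/13·R2.
R3 ← R3 / (812/445).
R1 ← R1 + 243/445·R3.
R2 ← R2 + 434/445·R3.
R4 ← R4 − 812/445·R3.
R4 reduces to 0 = 0, so the extra equation is consistent.
Reading off the reduced rows gives x1 = -5, x2 = -2, x3 = 2.

x1 = -5, x2 = -2, x3 = 2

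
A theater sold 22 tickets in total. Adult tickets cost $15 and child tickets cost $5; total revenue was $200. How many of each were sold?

adult tickets: 9, child tickets: 13

Let a = adult tickets, c = child tickets.
  a + c = 22
  15a + 5c = 200
Row-reduce the augmented matrix:
R2 ← R2 − 15·R1.
R2 ← R2 / (-10).
R1 ← R1 − 1·R2.
Reading off the reduced rows gives a = 9, c = 13.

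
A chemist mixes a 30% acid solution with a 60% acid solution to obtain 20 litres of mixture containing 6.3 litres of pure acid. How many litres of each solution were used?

Let a = litres of solution A, b = litres of solution B.
  a + b = 20
  (3/10)a + (3/5)b = 63/10
From equation 1: a = 20 − b.
Substitute into equation 2 and solve: b = 1.
Then a = 19.

litres of solution A: 19, litres of solution B: 1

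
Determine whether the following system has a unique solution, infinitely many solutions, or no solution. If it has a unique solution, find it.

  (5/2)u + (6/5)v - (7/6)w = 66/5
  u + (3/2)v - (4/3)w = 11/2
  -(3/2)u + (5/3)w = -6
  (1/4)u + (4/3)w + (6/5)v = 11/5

no solution

Row-reduce:
R1 ← R1 / (5/2).
R2 ← R2 − 1·R1.
R3 ← R3 + 3/2·R1.
R4 ← R4 − 1/4·R1.
R2 ← R2 / (51/50).
R1 ← R1 − 12/25·R2.
R3 ← R3 − 18/25·R2.
R4 ← R4 − 27/25·R2.
R3 ← R3 / (161/102).
R1 ← R1 + 1/17·R3.
R2 ← R2 + 130/153·R3.
R4 ← R4 − 161/68·R3.
Row 4 reduces to 0 = -2, a contradiction. The system is inconsistent.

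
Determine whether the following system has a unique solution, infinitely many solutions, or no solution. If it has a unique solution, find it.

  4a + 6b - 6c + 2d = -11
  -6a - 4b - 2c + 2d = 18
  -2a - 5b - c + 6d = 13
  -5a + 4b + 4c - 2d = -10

a = -1, b = -5/2, c = -3/2, d = -1/2

Row-reduce the augmented matrix:
R1 ← R1 / (4).
R2 ← R2 + 6·R1.
R3 ← R3 + 2·R1.
R4 ← R4 + 5·R1.
R2 ← R2 / (5).
R1 ← R1 − 3/2·R2.
R3 ← R3 + 2·R2.
R4 ← R4 − 23/2·R2.
R3 ← R3 / (-42/5).
R1 ← R1 − 9/5·R3.
R2 ← R2 + 11/5·R3.
R4 ← R4 − 109/5·R3.
R4 ← R4 / (173/14).
R1 ← R1 − 13/14·R4.
R2 ← R2 + 19/14·R4.
R3 ← R3 + 15/14·R4.
Reading off the reduced rows gives a = -1, b = -5/2, c = -3/2, d = -1/2.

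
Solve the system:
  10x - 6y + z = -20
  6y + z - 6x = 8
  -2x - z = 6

Row-reduce:
R1 ← R1 / (10).
R2 ← R2 + 6·R1.
R3 ← R3 + 2·R1.
R2 ← R2 / (12/5).
R1 ← R1 + 3/5·R2.
R3 ← R3 + 6/5·R2.
Rank is 2 with 3 unknowns, leaving z free.

infinitely many solutions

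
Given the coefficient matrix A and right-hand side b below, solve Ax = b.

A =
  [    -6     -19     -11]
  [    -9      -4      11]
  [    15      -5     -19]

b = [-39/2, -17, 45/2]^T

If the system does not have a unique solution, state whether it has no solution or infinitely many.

Row-reduce the augmented matrix:
R1 ← R1 / (-6).
R2 ← R2 + 9·R1.
R3 ← R3 − 15·R1.
R2 ← R2 / (49/2).
R1 ← R1 − 19/6·R2.
R3 ← R3 + 105/2·R2.
R3 ← R3 / (87/7).
R1 ← R1 + 253/147·R3.
R2 ← R2 − 55/49·R3.
Reading off the reduced rows gives x_1 = 5/3, x_2 = 1/2, x_3 = 0.

x_1 = 5/3, x_2 = 1/2, x_3 = 0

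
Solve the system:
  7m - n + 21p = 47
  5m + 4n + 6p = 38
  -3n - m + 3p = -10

no solution

Row-reduce:
R1 ← R1 / (7).
R2 ← R2 − 5·R1.
R3 ← R3 + 1·R1.
R2 ← R2 / (33/7).
R1 ← R1 + 1/7·R2.
R3 ← R3 + 22/7·R2.
Row 3 reduces to 0 = -1/3, a contradiction. The system is inconsistent.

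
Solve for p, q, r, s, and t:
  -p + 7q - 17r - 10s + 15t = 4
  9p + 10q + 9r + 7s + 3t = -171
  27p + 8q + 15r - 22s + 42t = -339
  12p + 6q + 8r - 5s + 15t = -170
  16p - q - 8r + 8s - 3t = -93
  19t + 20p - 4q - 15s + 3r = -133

p = -6, q = -4, r = -3, s = -5, t = -5

Row-reduce the augmented matrix:
R1 ← R1 / (-1).
R2 ← R2 − 9·R1.
R3 ← R3 − 27·R1.
R4 ← R4 − 12·R1.
R5 ← R5 − 16·R1.
R6 ← R6 − 20·R1.
R2 ← R2 / (73).
R1 ← R1 + 7·R2.
R3 ← R3 − 197·R2.
R4 ← R4 − 90·R2.
R5 ← R5 − 111·R2.
R6 ← R6 − 136·R2.
R3 ← R3 / (-4044/73).
R1 ← R1 − 233/73·R3.
R2 ← R2 + 144/73·R3.
R4 ← R4 + 1348/73·R3.
R5 ← R5 + 4456/73·R3.
R6 ← R6 + 5017/73·R3.
Swap R4 and R5.
R4 ← R4 / (16563/337).
R1 ← R1 + 2531/1348·R4.
R2 ← R2 − 433/337·R4.
R3 ← R3 − 1655/1348·R4.
R6 ← R6 − 32363/1348·R4.
Swap R5 and R6.
R5 ← R5 / (-20721/5521).
R1 ← R1 − 2365/5521·R5.
R2 ← R2 − 3715/5521·R5.
R3 ← R3 − 155/5521·R5.
R4 ← R4 + 6181/5521·R5.
R6 reduces to 0 = 0, so the extra equation is consistent.
Reading off the reduced rows gives p = -6, q = -4, r = -3, s = -5, t = -5.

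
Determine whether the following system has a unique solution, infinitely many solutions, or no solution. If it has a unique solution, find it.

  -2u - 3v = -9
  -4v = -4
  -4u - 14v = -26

u = 3, v = 1

Row-reduce the augmented matrix:
R1 ← R1 / (-2).
R3 ← R3 + 4·R1.
R2 ← R2 / (-4).
R1 ← R1 − 3/2·R2.
R3 ← R3 + 8·R2.
R3 reduces to 0 = 0, so the extra equation is consistent.
Reading off the reduced rows gives u = 3, v = 1.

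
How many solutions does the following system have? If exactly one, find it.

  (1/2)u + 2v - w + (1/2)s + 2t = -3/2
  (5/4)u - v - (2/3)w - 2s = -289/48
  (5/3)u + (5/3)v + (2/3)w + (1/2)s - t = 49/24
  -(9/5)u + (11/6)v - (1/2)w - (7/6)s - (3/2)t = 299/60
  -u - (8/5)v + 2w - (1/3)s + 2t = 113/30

Row-reduce the augmented matrix:
R1 ← R1 / (1/2).
R2 ← R2 − 5/4·R1.
R3 ← R3 − 5/3·R1.
R4 ← R4 + 9/5·R1.
R5 ← R5 + 1·R1.
R2 ← R2 / (-6).
R1 ← R1 − 4·R2.
R3 ← R3 + 5·R2.
R4 ← R4 − 271/30·R2.
R5 ← R5 − 12/5·R2.
R3 ← R3 / (89/36).
R1 ← R1 + 7/9·R3.
R2 ← R2 + 11/36·R3.
R4 ← R4 + 1447/1080·R3.
R5 ← R5 − 11/15·R3.
R4 ← R4 / (-13714/4005).
R1 ← R1 + 182/267·R4.
R2 ← R2 − 391/534·R4.
R3 ← R3 − 111/178·R4.
R5 ← R5 + 1456/1335·R4.
R5 ← R5 / (640222/102855).
R1 ← R1 − 2105/6857·R5.
R2 ← R2 + 10853/27428·R5.
R3 ← R3 + 57435/27428·R5.
R4 ← R4 − 14917/13714·R5.
Reading off the reduced rows gives u = -7/4, v = 3/2, w = 11/4, s = 1/4, t = -1/2.

u = -7/4, v = 3/2, w = 11/4, s = 1/4, t = -1/2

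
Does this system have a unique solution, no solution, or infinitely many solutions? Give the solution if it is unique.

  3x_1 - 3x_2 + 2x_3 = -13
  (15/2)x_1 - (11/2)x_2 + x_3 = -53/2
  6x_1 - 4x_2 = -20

infinitely many solutions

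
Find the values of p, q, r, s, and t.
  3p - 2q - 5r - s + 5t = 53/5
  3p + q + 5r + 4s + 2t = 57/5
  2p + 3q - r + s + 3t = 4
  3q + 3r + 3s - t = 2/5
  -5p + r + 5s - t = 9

p = 0, q = -7/5, r = 0, s = 11/5, t = 2

Row-reduce the augmented matrix:
R1 ← R1 / (3).
R2 ← R2 − 3·R1.
R3 ← R3 − 2·R1.
R5 ← R5 + 5·R1.
R2 ← R2 / (3).
R1 ← R1 + 2/3·R2.
R3 ← R3 − 13/3·R2.
R4 ← R4 − 3·R2.
R5 ← R5 + 10/3·R2.
R3 ← R3 / (-109/9).
R1 ← R1 − 5/9·R3.
R2 ← R2 − 10/3·R3.
R4 ← R4 + 7·R3.
R5 ← R5 − 34/9·R3.
R4 ← R4 / (132/109).
R1 ← R1 − 57/109·R4.
R2 ← R2 − 15/109·R4.
R3 ← R3 − 50/109·R4.
R5 ← R5 − 780/109·R4.
R5 ← R5 / (78/11).
R1 ← R1 − 29/22·R5.
R2 ← R2 − 3/22·R5.
R3 ← R3 + 7/33·R5.
R4 ← R4 + 17/66·R5.
Reading off the reduced rows gives p = 0, q = -7/5, r = 0, s = 11/5, t = 2.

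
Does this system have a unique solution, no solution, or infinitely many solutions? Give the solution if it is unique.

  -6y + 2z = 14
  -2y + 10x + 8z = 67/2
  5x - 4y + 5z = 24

Row-reduce:
Swap R1 and R2.
R1 ← R1 / (10).
R3 ← R3 − 5·R1.
R2 ← R2 / (-6).
R1 ← R1 + 1/5·R2.
R3 ← R3 + 3·R2.
Row 3 reduces to 0 = 1/4, a contradiction. The system is inconsistent.

no solution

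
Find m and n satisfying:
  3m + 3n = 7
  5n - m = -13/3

From equation 2: m = 13/3 + 5·n.
Substitute into equation 1 and solve: n = -1/3.
Then m = 8/3.

m = 8/3, n = -1/3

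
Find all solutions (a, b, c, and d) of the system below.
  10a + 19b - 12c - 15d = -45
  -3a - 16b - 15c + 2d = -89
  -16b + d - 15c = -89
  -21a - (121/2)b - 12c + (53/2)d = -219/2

Row-reduce:
R1 ← R1 / (10).
R2 ← R2 + 3·R1.
R4 ← R4 + 21·R1.
R2 ← R2 / (-103/10).
R1 ← R1 − 19/10·R2.
R3 ← R3 + 16·R2.
R4 ← R4 + 103/5·R2.
R3 ← R3 / (1431/103).
R1 ← R1 + 477/103·R3.
R2 ← R2 − 186/103·R3.
Row 4 reduces to 0 = 1, a contradiction. The system is inconsistent.

no solution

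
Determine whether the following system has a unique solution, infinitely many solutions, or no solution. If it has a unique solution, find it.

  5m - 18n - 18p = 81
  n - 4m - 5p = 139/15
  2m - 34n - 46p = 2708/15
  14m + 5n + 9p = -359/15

Row-reduce the augmented matrix:
R1 ← R1 / (5).
R2 ← R2 + 4·R1.
R3 ← R3 − 2·R1.
R4 ← R4 − 14·R1.
R2 ← R2 / (-67/5).
R1 ← R1 + 18/5·R2.
R3 ← R3 + 134/5·R2.
R4 ← R4 − 277/5·R2.
Swap R3 and R4.
R3 ← R3 / (-1394/67).
R1 ← R1 − 108/67·R3.
R2 ← R2 − 97/67·R3.
R4 reduces to 0 = 0, so the extra equation is consistent.
Reading off the reduced rows gives m = 3/5, n = -5/3, p = -8/3.

m = 3/5, n = -5/3, p = -8/3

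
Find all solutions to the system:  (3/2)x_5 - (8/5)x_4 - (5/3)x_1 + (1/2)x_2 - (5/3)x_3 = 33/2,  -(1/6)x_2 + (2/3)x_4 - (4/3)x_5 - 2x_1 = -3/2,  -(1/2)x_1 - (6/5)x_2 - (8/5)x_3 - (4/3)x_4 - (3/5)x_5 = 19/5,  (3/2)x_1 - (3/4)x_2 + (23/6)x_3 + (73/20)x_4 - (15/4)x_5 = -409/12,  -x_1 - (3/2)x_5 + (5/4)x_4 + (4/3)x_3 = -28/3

infinitely many solutions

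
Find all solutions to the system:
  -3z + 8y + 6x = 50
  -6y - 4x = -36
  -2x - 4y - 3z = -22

infinitely many solutions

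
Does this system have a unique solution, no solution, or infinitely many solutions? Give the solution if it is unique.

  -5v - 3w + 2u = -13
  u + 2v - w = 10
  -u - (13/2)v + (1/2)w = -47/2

Row-reduce:
R1 ← R1 / (2).
R2 ← R2 − 1·R1.
R3 ← R3 + 1·R1.
R2 ← R2 / (9/2).
R1 ← R1 + 5/2·R2.
R3 ← R3 + 9·R2.
Row 3 reduces to 0 = 3, a contradiction. The system is inconsistent.

no solution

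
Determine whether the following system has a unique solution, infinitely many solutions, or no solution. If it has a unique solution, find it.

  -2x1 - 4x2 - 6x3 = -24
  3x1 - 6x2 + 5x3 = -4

Row-reduce:
R1 ← R1 / (-2).
R2 ← R2 − 3·R1.
R2 ← R2 / (-12).
R1 ← R1 − 2·R2.
Rank is 2 with 3 unknowns, leaving x3 free.

infinitely many solutions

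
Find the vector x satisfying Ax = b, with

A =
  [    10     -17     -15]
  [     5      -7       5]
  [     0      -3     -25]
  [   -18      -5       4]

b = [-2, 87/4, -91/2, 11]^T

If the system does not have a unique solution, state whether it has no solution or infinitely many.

x_1 = 1/4, x_2 = -3/2, x_3 = 2

Row-reduce the augmented matrix:
R1 ← R1 / (10).
R2 ← R2 − 5·R1.
R4 ← R4 + 18·R1.
R2 ← R2 / (3/2).
R1 ← R1 + 17/10·R2.
R3 ← R3 + 3·R2.
R4 ← R4 + 178/5·R2.
Swap R3 and R4.
R3 ← R3 / (821/3).
R1 ← R1 − 38/3·R3.
R2 ← R2 − 25/3·R3.
R4 reduces to 0 = 0, so the extra equation is consistent.
Reading off the reduced rows gives x_1 = 1/4, x_2 = -3/2, x_3 = 2.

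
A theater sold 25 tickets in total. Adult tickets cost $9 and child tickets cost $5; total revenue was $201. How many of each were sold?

adult tickets: 19, child tickets: 6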